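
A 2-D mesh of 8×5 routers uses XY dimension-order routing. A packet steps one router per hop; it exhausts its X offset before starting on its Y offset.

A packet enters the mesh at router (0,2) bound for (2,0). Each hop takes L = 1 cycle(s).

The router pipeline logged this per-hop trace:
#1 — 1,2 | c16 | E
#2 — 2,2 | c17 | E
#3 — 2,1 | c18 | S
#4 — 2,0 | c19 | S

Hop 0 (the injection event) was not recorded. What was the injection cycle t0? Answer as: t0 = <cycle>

At hop 1 the cycle is 16; in general cyc_k = t0 + kL.
t0 = cyc[1] − L = 16 − 1 = 15.

t0 = 15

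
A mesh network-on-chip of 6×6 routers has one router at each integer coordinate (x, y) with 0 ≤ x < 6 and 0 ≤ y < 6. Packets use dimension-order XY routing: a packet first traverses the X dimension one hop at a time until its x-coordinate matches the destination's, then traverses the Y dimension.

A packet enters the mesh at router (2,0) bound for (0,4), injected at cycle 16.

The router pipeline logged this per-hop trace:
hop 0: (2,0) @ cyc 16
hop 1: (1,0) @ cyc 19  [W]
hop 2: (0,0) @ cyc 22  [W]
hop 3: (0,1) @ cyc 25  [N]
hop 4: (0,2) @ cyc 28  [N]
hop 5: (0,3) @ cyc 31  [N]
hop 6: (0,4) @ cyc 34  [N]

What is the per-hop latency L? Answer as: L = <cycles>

L = 3

cyc[1] − cyc[0] = 19 − 16 = 3.
That increment is L by definition: L = 3.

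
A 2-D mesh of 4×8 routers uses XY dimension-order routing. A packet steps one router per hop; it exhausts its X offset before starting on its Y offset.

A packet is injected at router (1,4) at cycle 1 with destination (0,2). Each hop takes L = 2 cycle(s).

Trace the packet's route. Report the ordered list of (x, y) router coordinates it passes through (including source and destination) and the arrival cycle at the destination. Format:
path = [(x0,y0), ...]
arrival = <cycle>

path = [(1,4), (0,4), (0,3), (0,2)]
arrival = 7

#0 — 1,4 | c1
#1 — 0,4 | c3 | W
#2 — 0,3 | c5 | S
#3 — 0,2 | c7 | S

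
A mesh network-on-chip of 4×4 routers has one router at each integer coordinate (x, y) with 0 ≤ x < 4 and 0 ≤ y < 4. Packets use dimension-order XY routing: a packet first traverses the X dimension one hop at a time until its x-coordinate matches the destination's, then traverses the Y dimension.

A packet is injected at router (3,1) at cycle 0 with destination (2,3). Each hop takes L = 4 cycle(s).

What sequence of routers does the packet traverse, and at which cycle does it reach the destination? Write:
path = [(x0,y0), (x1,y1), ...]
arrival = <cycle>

#0 — 3,1 | c0
#1 — 2,1 | c4 | W
#2 — 2,2 | c8 | N
#3 — 2,3 | c12 | N

path = [(3,1), (2,1), (2,2), (2,3)]
arrival = 12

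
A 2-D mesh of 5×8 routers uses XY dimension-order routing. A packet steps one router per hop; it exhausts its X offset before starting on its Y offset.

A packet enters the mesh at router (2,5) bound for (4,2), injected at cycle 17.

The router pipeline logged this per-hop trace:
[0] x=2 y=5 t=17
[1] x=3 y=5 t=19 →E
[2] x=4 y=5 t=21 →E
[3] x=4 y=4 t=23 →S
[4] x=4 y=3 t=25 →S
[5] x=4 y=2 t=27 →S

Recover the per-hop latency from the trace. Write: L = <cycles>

From hop 0 (17) to hop 1 (19): +2 cycles.
Per-hop latency L = Δcyc = 2.

L = 2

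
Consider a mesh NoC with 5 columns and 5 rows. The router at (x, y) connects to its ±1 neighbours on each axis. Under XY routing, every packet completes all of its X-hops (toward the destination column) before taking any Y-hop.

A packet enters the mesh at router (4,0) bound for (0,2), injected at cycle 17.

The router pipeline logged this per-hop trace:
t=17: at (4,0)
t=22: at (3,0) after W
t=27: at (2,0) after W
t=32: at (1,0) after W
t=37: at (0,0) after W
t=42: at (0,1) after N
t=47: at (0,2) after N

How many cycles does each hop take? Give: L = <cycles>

Δcyc across hop 0→1: 22 − 17 = 5.
One hop costs L cycles, so L = 5.

L = 5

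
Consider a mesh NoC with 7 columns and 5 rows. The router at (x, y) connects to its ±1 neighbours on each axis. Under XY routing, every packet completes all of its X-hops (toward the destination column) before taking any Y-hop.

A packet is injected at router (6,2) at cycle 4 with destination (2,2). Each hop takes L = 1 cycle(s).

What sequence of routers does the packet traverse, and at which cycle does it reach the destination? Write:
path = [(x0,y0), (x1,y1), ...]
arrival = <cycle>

#0 — 6,2 | c4
#1 — 5,2 | c5 | W
#2 — 4,2 | c6 | W
#3 — 3,2 | c7 | W
#4 — 2,2 | c8 | W

path = [(6,2), (5,2), (4,2), (3,2), (2,2)]
arrival = 8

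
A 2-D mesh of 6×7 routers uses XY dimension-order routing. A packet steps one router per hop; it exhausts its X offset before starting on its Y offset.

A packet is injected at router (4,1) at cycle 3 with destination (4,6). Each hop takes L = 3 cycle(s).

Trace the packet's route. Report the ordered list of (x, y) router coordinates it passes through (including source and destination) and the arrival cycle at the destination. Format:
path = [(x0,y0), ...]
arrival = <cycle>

#0 — 4,1 | c3
#1 — 4,2 | c6 | N
#2 — 4,3 | c9 | N
#3 — 4,4 | c12 | N
#4 — 4,5 | c15 | N
#5 — 4,6 | c18 | N

path = [(4,1), (4,2), (4,3), (4,4), (4,5), (4,6)]
arrival = 18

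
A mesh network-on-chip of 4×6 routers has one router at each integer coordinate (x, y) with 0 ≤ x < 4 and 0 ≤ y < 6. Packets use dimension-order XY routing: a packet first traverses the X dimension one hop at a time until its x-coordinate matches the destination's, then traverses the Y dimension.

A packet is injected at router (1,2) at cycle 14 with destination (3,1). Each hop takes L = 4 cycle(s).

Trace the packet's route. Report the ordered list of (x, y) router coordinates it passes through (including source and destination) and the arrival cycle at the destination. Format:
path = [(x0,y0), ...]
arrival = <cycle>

#0 — 1,2 | c14
#1 — 2,2 | c18 | E
#2 — 3,2 | c22 | E
#3 — 3,1 | c26 | S

path = [(1,2), (2,2), (3,2), (3,1)]
arrival = 26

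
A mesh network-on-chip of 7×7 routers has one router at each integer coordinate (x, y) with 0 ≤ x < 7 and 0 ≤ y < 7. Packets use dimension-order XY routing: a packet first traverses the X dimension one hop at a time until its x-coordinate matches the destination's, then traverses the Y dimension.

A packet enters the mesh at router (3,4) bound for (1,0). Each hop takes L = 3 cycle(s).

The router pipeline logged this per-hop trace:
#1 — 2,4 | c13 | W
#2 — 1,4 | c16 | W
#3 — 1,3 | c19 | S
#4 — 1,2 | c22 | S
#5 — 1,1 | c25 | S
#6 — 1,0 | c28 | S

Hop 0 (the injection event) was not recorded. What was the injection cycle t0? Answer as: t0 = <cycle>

cyc[1] = 13 and cyc[k] = t0 + k·L for every k.
So t0 = 13 − 1·3 = 10.

t0 = 10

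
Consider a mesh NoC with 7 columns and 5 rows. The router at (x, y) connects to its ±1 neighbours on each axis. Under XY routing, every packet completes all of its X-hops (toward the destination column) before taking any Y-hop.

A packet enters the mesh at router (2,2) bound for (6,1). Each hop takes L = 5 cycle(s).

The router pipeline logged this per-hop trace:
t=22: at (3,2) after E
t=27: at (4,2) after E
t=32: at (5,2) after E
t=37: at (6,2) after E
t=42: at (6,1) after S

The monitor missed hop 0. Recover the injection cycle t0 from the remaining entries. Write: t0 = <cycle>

cyc[1] = 22 and cyc[k] = t0 + k·L for every k.
So t0 = 22 − 1·5 = 17.

t0 = 17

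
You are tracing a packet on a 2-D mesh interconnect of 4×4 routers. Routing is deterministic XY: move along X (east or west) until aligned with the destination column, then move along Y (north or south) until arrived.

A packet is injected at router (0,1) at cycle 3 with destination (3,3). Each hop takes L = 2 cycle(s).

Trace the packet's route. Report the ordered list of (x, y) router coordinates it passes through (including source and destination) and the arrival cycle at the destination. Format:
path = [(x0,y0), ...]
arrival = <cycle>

src (0,1)  cyc=3
E→(1,1)  cyc=5
E→(2,1)  cyc=7
E→(3,1)  cyc=9
N→(3,2)  cyc=11
N→(3,3)  cyc=13

path = [(0,1), (1,1), (2,1), (3,1), (3,2), (3,3)]
arrival = 13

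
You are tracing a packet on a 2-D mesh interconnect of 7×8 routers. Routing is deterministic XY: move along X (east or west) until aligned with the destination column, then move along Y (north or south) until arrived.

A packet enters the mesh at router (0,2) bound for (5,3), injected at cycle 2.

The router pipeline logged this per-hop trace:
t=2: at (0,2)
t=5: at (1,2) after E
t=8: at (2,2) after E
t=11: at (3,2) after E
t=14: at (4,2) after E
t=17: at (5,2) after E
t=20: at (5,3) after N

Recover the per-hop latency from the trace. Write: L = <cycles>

L = 3

cyc[1] − cyc[0] = 5 − 2 = 3.
Each hop adds L, hence L = 3.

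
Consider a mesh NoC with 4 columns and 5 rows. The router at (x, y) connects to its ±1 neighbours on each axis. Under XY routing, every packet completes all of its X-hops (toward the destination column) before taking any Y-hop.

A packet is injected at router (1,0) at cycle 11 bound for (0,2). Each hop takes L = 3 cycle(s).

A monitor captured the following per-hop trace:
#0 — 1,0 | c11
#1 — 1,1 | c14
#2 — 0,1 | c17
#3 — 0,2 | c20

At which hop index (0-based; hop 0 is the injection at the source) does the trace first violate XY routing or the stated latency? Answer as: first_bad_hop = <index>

check 1→ d=(0,1) cyc+3: BAD: Y-move but x=1≠0

first_bad_hop = 1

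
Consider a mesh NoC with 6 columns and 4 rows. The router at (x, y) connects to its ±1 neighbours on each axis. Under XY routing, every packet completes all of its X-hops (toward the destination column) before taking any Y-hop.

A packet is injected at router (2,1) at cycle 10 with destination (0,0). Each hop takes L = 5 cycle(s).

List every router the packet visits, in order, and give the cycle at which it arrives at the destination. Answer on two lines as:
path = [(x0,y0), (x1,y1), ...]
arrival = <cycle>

path = [(2,1), (1,1), (0,1), (0,0)]
arrival = 25

hop 0: (2,1) @ cyc 10
hop 1: (1,1) @ cyc 15  [W]
hop 2: (0,1) @ cyc 20  [W]
hop 3: (0,0) @ cyc 25  [S]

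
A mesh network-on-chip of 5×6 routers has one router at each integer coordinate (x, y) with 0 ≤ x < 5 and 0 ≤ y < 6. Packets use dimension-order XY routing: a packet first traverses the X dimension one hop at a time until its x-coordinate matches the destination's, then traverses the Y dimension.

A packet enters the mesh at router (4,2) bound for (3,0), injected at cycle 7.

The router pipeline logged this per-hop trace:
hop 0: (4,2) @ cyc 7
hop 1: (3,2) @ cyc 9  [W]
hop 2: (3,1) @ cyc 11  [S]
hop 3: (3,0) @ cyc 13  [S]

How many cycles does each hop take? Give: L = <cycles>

L = 2

Δcyc across hop 0→1: 9 − 7 = 2.
Per-hop latency L = Δcyc = 2.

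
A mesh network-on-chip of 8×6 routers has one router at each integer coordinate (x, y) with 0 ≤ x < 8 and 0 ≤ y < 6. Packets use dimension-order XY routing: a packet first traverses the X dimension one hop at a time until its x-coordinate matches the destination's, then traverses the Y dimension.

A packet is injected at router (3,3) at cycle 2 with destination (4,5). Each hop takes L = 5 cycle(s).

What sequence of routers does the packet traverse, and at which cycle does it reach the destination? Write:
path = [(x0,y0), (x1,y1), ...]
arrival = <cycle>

src (3,3)  cyc=2
E→(4,3)  cyc=7
N→(4,4)  cyc=12
N→(4,5)  cyc=17

path = [(3,3), (4,3), (4,4), (4,5)]
arrival = 17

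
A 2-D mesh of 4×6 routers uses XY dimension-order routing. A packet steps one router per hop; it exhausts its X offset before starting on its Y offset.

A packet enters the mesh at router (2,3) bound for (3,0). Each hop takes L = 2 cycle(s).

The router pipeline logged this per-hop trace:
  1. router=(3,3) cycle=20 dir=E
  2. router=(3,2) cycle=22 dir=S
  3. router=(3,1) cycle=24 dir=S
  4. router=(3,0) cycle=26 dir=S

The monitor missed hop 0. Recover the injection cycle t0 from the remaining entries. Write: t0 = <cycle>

t0 = 18

The first recorded entry is hop 1 at cycle 20.
So t0 = 20 − 1·2 = 18.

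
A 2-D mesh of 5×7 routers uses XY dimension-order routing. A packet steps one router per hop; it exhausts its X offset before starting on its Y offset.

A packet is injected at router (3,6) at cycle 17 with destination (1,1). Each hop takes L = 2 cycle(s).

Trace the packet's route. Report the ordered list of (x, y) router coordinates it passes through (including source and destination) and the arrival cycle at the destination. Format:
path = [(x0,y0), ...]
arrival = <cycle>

hop 0: (3,6) @ cyc 17
hop 1: (2,6) @ cyc 19  [W]
hop 2: (1,6) @ cyc 21  [W]
hop 3: (1,5) @ cyc 23  [S]
hop 4: (1,4) @ cyc 25  [S]
hop 5: (1,3) @ cyc 27  [S]
hop 6: (1,2) @ cyc 29  [S]
hop 7: (1,1) @ cyc 31  [S]

path = [(3,6), (2,6), (1,6), (1,5), (1,4), (1,3), (1,2), (1,1)]
arrival = 31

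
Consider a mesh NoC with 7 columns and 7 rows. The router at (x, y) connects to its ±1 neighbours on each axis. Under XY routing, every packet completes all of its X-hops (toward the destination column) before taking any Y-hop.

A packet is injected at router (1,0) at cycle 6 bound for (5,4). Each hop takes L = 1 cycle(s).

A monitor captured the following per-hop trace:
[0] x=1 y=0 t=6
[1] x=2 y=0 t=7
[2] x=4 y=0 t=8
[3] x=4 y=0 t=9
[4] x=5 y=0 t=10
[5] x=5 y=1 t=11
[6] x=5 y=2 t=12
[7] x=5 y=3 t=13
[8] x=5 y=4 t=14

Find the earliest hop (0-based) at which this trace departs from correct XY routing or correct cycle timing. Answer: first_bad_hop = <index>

  1: Δx=+1 Δy=+0 Δt=1 [ok]
  2: Δx=+2 Δy=+0 Δt=1 [BAD: non-unit step]

first_bad_hop = 2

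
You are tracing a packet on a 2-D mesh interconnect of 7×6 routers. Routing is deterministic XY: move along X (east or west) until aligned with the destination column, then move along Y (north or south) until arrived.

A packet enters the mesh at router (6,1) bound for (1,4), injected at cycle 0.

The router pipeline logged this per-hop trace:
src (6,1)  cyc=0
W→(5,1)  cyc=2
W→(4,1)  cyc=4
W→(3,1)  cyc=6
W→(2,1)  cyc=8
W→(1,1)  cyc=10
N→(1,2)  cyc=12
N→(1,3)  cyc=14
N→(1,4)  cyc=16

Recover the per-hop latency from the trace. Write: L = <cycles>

L = 2

cyc[1] − cyc[0] = 2 − 0 = 2.
One hop costs L cycles, so L = 2.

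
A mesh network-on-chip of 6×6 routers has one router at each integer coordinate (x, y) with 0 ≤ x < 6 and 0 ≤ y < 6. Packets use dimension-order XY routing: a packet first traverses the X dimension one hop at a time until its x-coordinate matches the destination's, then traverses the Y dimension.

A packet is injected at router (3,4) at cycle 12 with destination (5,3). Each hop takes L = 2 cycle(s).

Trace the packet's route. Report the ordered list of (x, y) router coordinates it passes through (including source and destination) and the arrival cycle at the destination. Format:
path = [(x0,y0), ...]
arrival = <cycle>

path = [(3,4), (4,4), (5,4), (5,3)]
arrival = 18

t=12: at (3,4)
t=14: at (4,4) after E
t=16: at (5,4) after E
t=18: at (5,3) after S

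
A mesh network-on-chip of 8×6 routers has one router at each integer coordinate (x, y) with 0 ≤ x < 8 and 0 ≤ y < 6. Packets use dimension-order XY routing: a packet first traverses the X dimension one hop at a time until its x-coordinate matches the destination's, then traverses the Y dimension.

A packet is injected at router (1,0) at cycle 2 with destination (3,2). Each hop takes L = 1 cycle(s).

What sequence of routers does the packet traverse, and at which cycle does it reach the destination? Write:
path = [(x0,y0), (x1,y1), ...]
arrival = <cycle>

hop 0: (1,0) @ cyc 2
hop 1: (2,0) @ cyc 3  [E]
hop 2: (3,0) @ cyc 4  [E]
hop 3: (3,1) @ cyc 5  [N]
hop 4: (3,2) @ cyc 6  [N]

path = [(1,0), (2,0), (3,0), (3,1), (3,2)]
arrival = 6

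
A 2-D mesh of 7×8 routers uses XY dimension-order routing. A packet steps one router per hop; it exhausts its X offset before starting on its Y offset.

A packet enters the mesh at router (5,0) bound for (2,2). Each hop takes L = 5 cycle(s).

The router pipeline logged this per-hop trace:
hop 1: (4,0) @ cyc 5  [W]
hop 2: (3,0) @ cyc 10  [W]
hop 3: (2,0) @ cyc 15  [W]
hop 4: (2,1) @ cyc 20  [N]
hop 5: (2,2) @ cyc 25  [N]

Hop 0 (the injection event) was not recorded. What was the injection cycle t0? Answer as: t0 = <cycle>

Hop 1 reached at cycle 5; hop k is at t0 + k·L.
Subtract one hop: t0 = 5 − 5 = 0.

t0 = 0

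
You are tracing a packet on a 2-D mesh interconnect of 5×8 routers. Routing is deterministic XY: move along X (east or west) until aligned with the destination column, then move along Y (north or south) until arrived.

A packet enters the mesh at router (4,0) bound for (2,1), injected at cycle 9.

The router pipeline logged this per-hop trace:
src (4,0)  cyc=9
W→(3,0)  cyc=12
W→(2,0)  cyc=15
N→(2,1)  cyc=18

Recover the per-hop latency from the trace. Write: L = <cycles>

Δcyc across hop 0→1: 12 − 9 = 3.
Each hop adds L, hence L = 3.

L = 3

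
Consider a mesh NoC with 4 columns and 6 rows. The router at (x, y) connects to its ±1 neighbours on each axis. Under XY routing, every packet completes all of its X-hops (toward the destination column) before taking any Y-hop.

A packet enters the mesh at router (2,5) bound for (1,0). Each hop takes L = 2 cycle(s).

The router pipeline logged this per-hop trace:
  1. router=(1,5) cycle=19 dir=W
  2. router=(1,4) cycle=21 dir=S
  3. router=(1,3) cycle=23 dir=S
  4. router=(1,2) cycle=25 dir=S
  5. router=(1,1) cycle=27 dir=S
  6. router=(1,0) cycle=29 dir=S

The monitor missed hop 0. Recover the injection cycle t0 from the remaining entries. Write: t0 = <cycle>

The first recorded entry is hop 1 at cycle 19.
Subtract one hop: t0 = 19 − 2 = 17.

t0 = 17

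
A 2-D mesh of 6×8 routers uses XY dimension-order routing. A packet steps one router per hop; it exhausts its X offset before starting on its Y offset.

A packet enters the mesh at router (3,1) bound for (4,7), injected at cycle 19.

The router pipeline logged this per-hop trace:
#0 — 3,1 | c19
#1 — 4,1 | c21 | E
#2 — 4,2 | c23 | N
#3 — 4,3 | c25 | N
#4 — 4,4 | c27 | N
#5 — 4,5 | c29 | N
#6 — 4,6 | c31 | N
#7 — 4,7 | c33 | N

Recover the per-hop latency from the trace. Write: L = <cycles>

Δcyc across hop 0→1: 21 − 19 = 2.
That increment is L by definition: L = 2.

L = 2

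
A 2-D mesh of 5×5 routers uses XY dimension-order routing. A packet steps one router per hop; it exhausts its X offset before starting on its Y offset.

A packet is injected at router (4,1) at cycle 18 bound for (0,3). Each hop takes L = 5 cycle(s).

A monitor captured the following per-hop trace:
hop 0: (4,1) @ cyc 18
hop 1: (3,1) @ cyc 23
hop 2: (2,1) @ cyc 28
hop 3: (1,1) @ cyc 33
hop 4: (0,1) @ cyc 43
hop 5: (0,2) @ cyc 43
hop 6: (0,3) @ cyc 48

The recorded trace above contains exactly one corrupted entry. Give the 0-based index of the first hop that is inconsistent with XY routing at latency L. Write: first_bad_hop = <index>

first_bad_hop = 4

hop 1: step (-1,+0), +5 cyc — ok
hop 2: step (-1,+0), +5 cyc — ok
hop 3: step (-1,+0), +5 cyc — ok
hop 4: step (-1,+0), +10 cyc — BAD: Δcyc=10≠L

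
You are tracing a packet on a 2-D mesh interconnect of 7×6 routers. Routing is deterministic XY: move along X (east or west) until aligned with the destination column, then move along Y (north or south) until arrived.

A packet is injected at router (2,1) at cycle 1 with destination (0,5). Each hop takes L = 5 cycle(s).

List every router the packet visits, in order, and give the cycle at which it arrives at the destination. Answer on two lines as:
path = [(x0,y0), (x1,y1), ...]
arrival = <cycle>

src (2,1)  cyc=1
W→(1,1)  cyc=6
W→(0,1)  cyc=11
N→(0,2)  cyc=16
N→(0,3)  cyc=21
N→(0,4)  cyc=26
N→(0,5)  cyc=31

path = [(2,1), (1,1), (0,1), (0,2), (0,3), (0,4), (0,5)]
arrival = 31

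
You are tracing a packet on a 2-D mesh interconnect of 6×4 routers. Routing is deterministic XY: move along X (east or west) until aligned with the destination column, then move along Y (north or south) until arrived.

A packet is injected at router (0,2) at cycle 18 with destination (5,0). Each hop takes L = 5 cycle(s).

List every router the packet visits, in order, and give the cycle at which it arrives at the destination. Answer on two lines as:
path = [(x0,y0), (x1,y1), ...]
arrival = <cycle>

hop 0: (0,2) @ cyc 18
hop 1: (1,2) @ cyc 23  [E]
hop 2: (2,2) @ cyc 28  [E]
hop 3: (3,2) @ cyc 33  [E]
hop 4: (4,2) @ cyc 38  [E]
hop 5: (5,2) @ cyc 43  [E]
hop 6: (5,1) @ cyc 48  [S]
hop 7: (5,0) @ cyc 53  [S]

path = [(0,2), (1,2), (2,2), (3,2), (4,2), (5,2), (5,1), (5,0)]
arrival = 53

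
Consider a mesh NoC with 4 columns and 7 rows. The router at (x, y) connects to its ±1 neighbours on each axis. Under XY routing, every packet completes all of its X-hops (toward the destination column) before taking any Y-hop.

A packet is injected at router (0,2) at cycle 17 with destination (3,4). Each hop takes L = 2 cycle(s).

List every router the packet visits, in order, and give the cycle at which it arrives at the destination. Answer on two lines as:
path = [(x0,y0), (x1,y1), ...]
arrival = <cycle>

path = [(0,2), (1,2), (2,2), (3,2), (3,3), (3,4)]
arrival = 27

[0] x=0 y=2 t=17
[1] x=1 y=2 t=19 →E
[2] x=2 y=2 t=21 →E
[3] x=3 y=2 t=23 →E
[4] x=3 y=3 t=25 →N
[5] x=3 y=4 t=27 →N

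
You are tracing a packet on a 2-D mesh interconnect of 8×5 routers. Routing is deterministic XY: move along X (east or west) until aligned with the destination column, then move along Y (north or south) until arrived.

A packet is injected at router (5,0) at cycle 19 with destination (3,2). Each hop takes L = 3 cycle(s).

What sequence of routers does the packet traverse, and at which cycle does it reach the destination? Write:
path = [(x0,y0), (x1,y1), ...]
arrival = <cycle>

[0] x=5 y=0 t=19
[1] x=4 y=0 t=22 →W
[2] x=3 y=0 t=25 →W
[3] x=3 y=1 t=28 →N
[4] x=3 y=2 t=31 →N

path = [(5,0), (4,0), (3,0), (3,1), (3,2)]
arrival = 31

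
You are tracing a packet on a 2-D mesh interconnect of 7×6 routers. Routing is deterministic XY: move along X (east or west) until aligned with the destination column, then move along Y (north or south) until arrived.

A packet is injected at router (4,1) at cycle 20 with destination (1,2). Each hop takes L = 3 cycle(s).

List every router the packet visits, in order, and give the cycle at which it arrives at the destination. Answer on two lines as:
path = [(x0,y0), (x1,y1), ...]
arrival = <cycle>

path = [(4,1), (3,1), (2,1), (1,1), (1,2)]
arrival = 32

#0 — 4,1 | c20
#1 — 3,1 | c23 | W
#2 — 2,1 | c26 | W
#3 — 1,1 | c29 | W
#4 — 1,2 | c32 | N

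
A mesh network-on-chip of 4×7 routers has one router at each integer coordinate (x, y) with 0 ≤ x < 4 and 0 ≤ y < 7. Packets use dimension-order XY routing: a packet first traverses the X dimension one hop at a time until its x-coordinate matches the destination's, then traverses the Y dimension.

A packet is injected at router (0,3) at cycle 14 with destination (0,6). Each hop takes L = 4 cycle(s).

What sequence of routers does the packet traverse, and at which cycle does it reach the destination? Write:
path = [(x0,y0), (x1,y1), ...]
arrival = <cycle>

path = [(0,3), (0,4), (0,5), (0,6)]
arrival = 26

  0. router=(0,3) cycle=14 (inject)
  1. router=(0,4) cycle=18 dir=N
  2. router=(0,5) cycle=22 dir=N
  3. router=(0,6) cycle=26 dir=N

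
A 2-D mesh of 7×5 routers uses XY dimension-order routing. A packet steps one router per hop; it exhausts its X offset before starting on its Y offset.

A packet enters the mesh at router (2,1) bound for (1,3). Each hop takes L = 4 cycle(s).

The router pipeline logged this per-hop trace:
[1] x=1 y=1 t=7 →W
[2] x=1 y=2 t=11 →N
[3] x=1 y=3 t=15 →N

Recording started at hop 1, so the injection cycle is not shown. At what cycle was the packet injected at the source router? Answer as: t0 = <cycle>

t0 = 3

cyc[1] = 7 and cyc[k] = t0 + k·L for every k.
Therefore t0 = 7 − L = 3.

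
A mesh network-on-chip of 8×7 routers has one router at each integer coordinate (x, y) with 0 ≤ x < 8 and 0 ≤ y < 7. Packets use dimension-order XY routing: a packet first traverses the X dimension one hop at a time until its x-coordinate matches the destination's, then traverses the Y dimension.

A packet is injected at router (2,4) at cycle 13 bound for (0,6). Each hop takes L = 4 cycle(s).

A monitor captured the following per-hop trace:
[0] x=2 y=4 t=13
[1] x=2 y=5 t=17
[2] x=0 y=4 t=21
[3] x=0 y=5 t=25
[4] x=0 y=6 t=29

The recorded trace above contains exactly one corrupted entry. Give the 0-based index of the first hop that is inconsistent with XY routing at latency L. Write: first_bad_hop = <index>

first_bad_hop = 1

hop 1: step (+0,+1), +4 cyc — BAD: Y-move but x=2≠0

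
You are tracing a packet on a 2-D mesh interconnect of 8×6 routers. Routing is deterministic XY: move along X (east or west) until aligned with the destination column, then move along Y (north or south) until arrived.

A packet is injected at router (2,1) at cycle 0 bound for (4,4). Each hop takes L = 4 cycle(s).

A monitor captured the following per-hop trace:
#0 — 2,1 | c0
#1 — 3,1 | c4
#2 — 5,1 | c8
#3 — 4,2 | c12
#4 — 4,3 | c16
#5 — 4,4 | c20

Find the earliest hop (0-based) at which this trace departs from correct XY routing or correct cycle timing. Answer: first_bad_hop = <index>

check 1→ d=(1,0) cyc+4: ok
check 2→ d=(2,0) cyc+4: BAD: non-unit step

first_bad_hop = 2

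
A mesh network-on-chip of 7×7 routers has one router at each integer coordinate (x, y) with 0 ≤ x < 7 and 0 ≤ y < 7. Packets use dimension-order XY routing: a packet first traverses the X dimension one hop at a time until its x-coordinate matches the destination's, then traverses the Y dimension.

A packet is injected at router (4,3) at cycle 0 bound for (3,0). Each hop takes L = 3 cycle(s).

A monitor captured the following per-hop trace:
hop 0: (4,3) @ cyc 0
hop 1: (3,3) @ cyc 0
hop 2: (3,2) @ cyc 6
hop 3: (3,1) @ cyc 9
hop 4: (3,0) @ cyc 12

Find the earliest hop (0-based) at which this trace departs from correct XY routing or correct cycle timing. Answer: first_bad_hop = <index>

first_bad_hop = 1

[1] (-1,+0) / 0c ⇒ BAD: Δcyc=0≠L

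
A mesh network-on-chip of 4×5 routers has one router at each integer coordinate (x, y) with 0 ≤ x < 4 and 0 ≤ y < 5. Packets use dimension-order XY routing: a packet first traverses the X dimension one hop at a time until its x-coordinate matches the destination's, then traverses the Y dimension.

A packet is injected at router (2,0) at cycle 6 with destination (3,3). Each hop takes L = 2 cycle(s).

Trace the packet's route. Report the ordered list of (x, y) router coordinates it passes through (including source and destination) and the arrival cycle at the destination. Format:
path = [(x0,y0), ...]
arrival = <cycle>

path = [(2,0), (3,0), (3,1), (3,2), (3,3)]
arrival = 14

t=6: at (2,0)
t=8: at (3,0) after E
t=10: at (3,1) after N
t=12: at (3,2) after N
t=14: at (3,3) after N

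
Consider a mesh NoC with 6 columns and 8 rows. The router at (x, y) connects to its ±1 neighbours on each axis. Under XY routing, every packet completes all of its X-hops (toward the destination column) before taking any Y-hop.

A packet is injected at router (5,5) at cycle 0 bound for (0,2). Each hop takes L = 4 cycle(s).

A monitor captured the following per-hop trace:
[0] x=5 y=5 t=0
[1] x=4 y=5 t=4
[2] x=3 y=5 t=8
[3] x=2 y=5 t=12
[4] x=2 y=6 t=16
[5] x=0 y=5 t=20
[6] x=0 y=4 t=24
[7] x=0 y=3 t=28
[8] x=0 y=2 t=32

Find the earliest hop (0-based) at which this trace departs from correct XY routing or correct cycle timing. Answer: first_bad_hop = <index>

first_bad_hop = 4

  1: Δx=-1 Δy=+0 Δt=4 [ok]
  2: Δx=-1 Δy=+0 Δt=4 [ok]
  3: Δx=-1 Δy=+0 Δt=4 [ok]
  4: Δx=+0 Δy=+1 Δt=4 [BAD: Y-move but x=2≠0]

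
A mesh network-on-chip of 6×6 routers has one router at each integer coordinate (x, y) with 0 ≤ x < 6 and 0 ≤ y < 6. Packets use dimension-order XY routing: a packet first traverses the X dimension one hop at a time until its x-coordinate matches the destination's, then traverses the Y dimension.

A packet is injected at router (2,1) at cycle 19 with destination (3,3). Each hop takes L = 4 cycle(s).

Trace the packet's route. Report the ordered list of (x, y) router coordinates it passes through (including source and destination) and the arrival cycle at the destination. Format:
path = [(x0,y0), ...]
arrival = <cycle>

hop 0: (2,1) @ cyc 19
hop 1: (3,1) @ cyc 23  [E]
hop 2: (3,2) @ cyc 27  [N]
hop 3: (3,3) @ cyc 31  [N]

path = [(2,1), (3,1), (3,2), (3,3)]
arrival = 31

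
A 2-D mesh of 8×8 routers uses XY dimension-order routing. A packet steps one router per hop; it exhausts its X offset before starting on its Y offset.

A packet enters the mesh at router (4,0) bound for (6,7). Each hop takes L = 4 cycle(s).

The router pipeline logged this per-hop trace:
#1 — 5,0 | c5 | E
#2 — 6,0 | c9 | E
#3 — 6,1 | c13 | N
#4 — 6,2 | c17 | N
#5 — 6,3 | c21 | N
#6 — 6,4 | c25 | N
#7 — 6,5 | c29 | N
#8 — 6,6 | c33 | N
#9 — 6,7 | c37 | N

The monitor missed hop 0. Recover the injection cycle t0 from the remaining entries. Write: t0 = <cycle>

Hop 1 reached at cycle 5; hop k is at t0 + k·L.
Subtract one hop: t0 = 5 − 4 = 1.

t0 = 1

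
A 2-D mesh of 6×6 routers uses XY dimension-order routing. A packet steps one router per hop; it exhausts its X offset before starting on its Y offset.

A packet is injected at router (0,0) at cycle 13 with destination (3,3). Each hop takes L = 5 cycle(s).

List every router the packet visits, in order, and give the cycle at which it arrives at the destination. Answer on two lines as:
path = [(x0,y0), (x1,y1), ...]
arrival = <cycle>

  0. router=(0,0) cycle=13 (inject)
  1. router=(1,0) cycle=18 dir=E
  2. router=(2,0) cycle=23 dir=E
  3. router=(3,0) cycle=28 dir=E
  4. router=(3,1) cycle=33 dir=N
  5. router=(3,2) cycle=38 dir=N
  6. router=(3,3) cycle=43 dir=N

path = [(0,0), (1,0), (2,0), (3,0), (3,1), (3,2), (3,3)]
arrival = 43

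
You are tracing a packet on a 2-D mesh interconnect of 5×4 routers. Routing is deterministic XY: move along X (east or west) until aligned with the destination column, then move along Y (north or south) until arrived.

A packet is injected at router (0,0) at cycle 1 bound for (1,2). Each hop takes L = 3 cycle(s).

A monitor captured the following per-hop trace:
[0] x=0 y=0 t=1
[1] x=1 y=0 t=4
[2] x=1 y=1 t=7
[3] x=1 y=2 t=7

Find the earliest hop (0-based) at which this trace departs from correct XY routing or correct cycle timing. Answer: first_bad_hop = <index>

hop 1: step (+1,+0), +3 cyc — ok
hop 2: step (+0,+1), +3 cyc — ok
hop 3: step (+0,+1), +0 cyc — BAD: Δcyc=0≠L

first_bad_hop = 3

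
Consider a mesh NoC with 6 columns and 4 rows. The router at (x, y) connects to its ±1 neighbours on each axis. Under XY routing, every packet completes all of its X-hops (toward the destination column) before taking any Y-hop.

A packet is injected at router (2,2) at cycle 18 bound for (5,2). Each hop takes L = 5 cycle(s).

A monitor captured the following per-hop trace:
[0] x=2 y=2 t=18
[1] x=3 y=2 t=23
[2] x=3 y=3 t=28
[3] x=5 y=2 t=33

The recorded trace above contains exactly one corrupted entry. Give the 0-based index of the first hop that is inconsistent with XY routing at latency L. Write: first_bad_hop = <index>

  1: Δx=+1 Δy=+0 Δt=5 [ok]
  2: Δx=+0 Δy=+1 Δt=5 [BAD: Y-move but x=3≠5]

first_bad_hop = 2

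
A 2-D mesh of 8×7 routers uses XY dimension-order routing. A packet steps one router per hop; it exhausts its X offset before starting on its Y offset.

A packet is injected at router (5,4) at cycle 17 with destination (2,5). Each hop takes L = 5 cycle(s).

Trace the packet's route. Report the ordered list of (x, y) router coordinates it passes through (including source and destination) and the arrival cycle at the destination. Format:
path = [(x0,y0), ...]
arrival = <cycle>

path = [(5,4), (4,4), (3,4), (2,4), (2,5)]
arrival = 37

hop 0: (5,4) @ cyc 17
hop 1: (4,4) @ cyc 22  [W]
hop 2: (3,4) @ cyc 27  [W]
hop 3: (2,4) @ cyc 32  [W]
hop 4: (2,5) @ cyc 37  [N]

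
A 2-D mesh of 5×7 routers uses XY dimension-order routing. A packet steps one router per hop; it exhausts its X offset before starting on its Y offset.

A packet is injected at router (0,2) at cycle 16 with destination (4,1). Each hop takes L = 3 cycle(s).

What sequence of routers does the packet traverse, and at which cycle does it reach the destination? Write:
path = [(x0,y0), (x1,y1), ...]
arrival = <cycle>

t=16: at (0,2)
t=19: at (1,2) after E
t=22: at (2,2) after E
t=25: at (3,2) after E
t=28: at (4,2) after E
t=31: at (4,1) after S

path = [(0,2), (1,2), (2,2), (3,2), (4,2), (4,1)]
arrival = 31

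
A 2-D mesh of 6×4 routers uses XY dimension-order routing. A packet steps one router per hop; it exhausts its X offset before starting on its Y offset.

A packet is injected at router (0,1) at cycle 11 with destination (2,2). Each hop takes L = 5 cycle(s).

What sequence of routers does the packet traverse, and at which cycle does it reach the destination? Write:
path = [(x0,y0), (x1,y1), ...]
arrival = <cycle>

t=11: at (0,1)
t=16: at (1,1) after E
t=21: at (2,1) after E
t=26: at (2,2) after N

path = [(0,1), (1,1), (2,1), (2,2)]
arrival = 26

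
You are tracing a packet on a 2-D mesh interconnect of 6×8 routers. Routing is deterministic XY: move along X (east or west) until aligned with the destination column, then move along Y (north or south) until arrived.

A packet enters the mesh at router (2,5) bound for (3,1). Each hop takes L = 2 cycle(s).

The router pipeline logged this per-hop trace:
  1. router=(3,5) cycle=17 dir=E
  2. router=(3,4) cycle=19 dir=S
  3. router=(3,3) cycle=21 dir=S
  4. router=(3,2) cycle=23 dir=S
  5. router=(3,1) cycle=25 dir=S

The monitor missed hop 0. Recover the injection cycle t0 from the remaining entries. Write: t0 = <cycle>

t0 = 15

At hop 1 the cycle is 17; in general cyc_k = t0 + kL.
So t0 = 17 − 1·2 = 15.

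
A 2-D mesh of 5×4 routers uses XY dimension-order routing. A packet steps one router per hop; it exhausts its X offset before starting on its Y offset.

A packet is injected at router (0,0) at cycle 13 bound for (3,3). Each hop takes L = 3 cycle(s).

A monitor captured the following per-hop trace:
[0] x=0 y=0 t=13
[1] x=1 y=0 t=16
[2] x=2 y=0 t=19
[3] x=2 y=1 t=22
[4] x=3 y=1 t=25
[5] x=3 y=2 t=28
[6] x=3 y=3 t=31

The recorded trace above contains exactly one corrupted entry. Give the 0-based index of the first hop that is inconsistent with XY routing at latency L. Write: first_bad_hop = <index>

first_bad_hop = 3

  1: Δx=+1 Δy=+0 Δt=3 [ok]
  2: Δx=+1 Δy=+0 Δt=3 [ok]
  3: Δx=+0 Δy=+1 Δt=3 [BAD: Y-move but x=2≠3]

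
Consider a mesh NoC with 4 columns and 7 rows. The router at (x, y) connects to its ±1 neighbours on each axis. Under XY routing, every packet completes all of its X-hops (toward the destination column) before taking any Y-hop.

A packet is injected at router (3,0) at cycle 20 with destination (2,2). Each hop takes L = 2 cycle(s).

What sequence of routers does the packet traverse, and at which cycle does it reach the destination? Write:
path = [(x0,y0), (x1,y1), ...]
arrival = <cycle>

path = [(3,0), (2,0), (2,1), (2,2)]
arrival = 26

hop 0: (3,0) @ cyc 20
hop 1: (2,0) @ cyc 22  [W]
hop 2: (2,1) @ cyc 24  [N]
hop 3: (2,2) @ cyc 26  [N]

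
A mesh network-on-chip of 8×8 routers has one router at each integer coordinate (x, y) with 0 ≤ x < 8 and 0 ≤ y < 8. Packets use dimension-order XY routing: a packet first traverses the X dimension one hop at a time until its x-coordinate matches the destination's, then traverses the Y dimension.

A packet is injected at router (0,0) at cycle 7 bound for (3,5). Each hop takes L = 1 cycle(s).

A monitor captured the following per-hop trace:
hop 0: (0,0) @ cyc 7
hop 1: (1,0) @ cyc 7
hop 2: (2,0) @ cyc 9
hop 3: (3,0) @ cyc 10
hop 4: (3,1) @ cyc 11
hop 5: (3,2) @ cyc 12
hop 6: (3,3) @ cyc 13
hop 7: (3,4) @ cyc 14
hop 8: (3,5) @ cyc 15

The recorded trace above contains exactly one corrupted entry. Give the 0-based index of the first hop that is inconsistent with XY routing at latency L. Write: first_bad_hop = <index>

first_bad_hop = 1

hop 1: step (+1,+0), +0 cyc — BAD: Δcyc=0≠L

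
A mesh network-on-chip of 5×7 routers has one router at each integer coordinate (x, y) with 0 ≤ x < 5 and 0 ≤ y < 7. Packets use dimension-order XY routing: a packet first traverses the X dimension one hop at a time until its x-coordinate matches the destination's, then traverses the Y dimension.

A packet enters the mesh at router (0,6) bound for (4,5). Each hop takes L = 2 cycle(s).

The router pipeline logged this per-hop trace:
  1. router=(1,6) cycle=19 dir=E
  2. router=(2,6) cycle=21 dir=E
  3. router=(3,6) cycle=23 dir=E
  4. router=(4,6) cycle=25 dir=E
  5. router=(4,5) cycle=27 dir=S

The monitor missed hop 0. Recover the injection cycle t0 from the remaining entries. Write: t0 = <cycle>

Hop 1 reached at cycle 19; hop k is at t0 + k·L.
So t0 = 19 − 1·2 = 17.

t0 = 17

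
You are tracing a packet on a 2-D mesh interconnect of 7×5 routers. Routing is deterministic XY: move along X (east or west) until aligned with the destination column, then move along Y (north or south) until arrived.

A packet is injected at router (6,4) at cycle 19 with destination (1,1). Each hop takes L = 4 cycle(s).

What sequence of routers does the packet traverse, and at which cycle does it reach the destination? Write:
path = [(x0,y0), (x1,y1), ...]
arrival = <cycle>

  0. router=(6,4) cycle=19 (inject)
  1. router=(5,4) cycle=23 dir=W
  2. router=(4,4) cycle=27 dir=W
  3. router=(3,4) cycle=31 dir=W
  4. router=(2,4) cycle=35 dir=W
  5. router=(1,4) cycle=39 dir=W
  6. router=(1,3) cycle=43 dir=S
  7. router=(1,2) cycle=47 dir=S
  8. router=(1,1) cycle=51 dir=S

path = [(6,4), (5,4), (4,4), (3,4), (2,4), (1,4), (1,3), (1,2), (1,1)]
arrival = 51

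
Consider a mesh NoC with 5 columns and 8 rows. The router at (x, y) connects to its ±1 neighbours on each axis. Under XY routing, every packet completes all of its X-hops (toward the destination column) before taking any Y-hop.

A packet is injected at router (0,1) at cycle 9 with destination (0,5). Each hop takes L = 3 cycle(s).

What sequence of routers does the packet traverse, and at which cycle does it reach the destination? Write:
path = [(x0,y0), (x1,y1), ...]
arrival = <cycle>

path = [(0,1), (0,2), (0,3), (0,4), (0,5)]
arrival = 21

  0. router=(0,1) cycle=9 (inject)
  1. router=(0,2) cycle=12 dir=N
  2. router=(0,3) cycle=15 dir=N
  3. router=(0,4) cycle=18 dir=N
  4. router=(0,5) cycle=21 dir=N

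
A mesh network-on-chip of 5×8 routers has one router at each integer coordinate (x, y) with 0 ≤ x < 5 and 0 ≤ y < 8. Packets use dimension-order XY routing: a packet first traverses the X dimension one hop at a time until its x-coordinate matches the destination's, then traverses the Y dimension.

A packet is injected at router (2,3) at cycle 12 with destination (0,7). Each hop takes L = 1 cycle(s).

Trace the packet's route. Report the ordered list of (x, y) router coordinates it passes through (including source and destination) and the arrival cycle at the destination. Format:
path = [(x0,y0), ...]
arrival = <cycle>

t=12: at (2,3)
t=13: at (1,3) after W
t=14: at (0,3) after W
t=15: at (0,4) after N
t=16: at (0,5) after N
t=17: at (0,6) after N
t=18: at (0,7) after N

path = [(2,3), (1,3), (0,3), (0,4), (0,5), (0,6), (0,7)]
arrival = 18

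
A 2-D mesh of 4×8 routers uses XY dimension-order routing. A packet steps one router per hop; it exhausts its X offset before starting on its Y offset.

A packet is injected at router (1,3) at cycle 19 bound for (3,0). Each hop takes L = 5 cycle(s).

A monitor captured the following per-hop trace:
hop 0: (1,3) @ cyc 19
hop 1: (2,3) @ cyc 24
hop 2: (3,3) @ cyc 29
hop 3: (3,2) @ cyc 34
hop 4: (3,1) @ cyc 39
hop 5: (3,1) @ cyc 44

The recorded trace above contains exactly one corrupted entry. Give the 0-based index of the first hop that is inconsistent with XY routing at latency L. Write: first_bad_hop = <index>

first_bad_hop = 5

  1: Δx=+1 Δy=+0 Δt=5 [ok]
  2: Δx=+1 Δy=+0 Δt=5 [ok]
  3: Δx=+0 Δy=-1 Δt=5 [ok]
  4: Δx=+0 Δy=-1 Δt=5 [ok]
  5: Δx=+0 Δy=+0 Δt=5 [BAD: non-unit step]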